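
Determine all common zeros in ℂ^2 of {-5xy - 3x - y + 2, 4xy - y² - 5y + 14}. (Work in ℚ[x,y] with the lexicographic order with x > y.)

Compute a lex Gröbner basis by Buchberger's algorithm.
f_1 = -5xy - 3x - y + 2, LT = xy.
f_2 = 4xy - y² - 5y + 14, LT = xy.

S(f_1,f_2): lcm = xy. S = ⅗x + ¼y² + 29/20y - 39/10.
  leading term x: no divisor's leading term divides it; move ⅗x to the remainder.
  leading term y²: no divisor's leading term divides it; move ¼y² to the remainder.
  leading term y: no divisor's leading term divides it; move 29/20y to the remainder.
  leading term 1: no divisor's leading term divides it; move -39/10 to the remainder.
  remainder ⅗x + ¼y² + 29/20y - 39/10 ≠ 0; add h_3 = ⅗x + ¼y² + 29/20y - 39/10 to the basis.

S(f_1,h_3): lcm = xy. S = ⅗x - 5/12y³ - 29/12y² + 67/10y - ⅖.
  leading term x: subtract (1)·h_3 from ⅗x - 5/12y³ - 29/12y² + 67/10y - ⅖ → -5/12y³ - 8/3y² + 21/4y + 7/2
  leading term y³: no divisor's leading term divides it; move -5/12y³ to the remainder.
  leading term y²: no divisor's leading term divides it; move -8/3y² to the remainder.
  leading term y: no divisor's leading term divides it; move 21/4y to the remainder.
  leading term 1: no divisor's leading term divides it; move 7/2 to the remainder.
  remainder -5/12y³ - 8/3y² + 21/4y + 7/2 ≠ 0; add h_4 = -5/12y³ - 8/3y² + 21/4y + 7/2 to the basis.

The other S-polynomials (S(f_2,h_3), S(f_1,h_4), S(f_2,h_4), S(h_3,h_4)) all reduce to 0 modulo the current basis, so we have a Gröbner basis.
Inter-reduce: drop elements whose leading term is divisible by another's, tail-reduce, and make monic.
Reduced Gröbner basis: {x + 5/12y² + 29/12y - 13/2, y³ + 32/5y² - 63/5y - 42/5}.

The lex basis is triangular: the last element involves only y. Solving y³ + 32/5y² - 63/5y - 42/5 = 0 gives y ∈ {2, -21/5 - 4*sqrt(21)/5, -21/5 + 4*sqrt(21)/5}; substituting each value into the earlier elements determines the remaining variables.
  y = 2: the earlier basis element becomes x = 0, giving x = 0 — point (0, 2).
  y = -21/5 - 4*sqrt(21)/5: the earlier basis element becomes x - 37/10 + 13*sqrt(21)/15 = 0, giving x = 37/10 - 13*sqrt(21)/15 — point (37/10 - 13*sqrt(21)/15, -21/5 - 4*sqrt(21)/5).
  y = -21/5 + 4*sqrt(21)/5: the earlier basis element becomes x - 13*sqrt(21)/15 - 37/10 = 0, giving x = 37/10 + 13*sqrt(21)/15 — point (37/10 + 13*sqrt(21)/15, -21/5 + 4*sqrt(21)/5).
Zero-dimensionality of the ideal guarantees finitely many solutions over ℂ.

{(0, 2), (37/10 - 13*sqrt(21)/15, -21/5 - 4*sqrt(21)/5), (37/10 + 13*sqrt(21)/15, -21/5 + 4*sqrt(21)/5)}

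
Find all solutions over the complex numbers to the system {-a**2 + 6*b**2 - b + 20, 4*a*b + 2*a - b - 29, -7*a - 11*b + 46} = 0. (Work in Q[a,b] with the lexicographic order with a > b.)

{(5, 1)}

Compute a lex Gröbner basis by Buchberger's algorithm.
f_1 = -a**2 + 6*b**2 - b + 20, LT = a**2.
f_2 = 4*a*b + 2*a - b - 29, LT = a*b.
f_3 = -7*a - 11*b + 46, LT = a.

S(f_1,f_2): lcm = a**2*b. S = -1/2*a**2 + 1/4*a*b + 29/4*a - 6*b**3 + b**2 - 20*b.
  reduce S modulo (f_1, f_2, f_3):
  remainder -6*b**3 - 2*b**2 - 3431/112*b + 4327/112 ≠ 0; add h_4 = -6*b**3 - 2*b**2 - 3431/112*b + 4327/112 to the basis.

S(f_1,f_3): lcm = a**2. S = -11/7*a*b + 46/7*a - 6*b**2 + b - 20.
  reduce S modulo (f_1, f_2, f_3, h_4):
  remainder -6*b**2 - 2147/196*b + 3323/196 ≠ 0; add h_5 = -6*b**2 - 2147/196*b + 3323/196 to the basis.

S(f_2,f_3): lcm = a*b. S = 1/2*a - 11/7*b**2 + 177/28*b - 29/4.
  reduce S modulo (f_1, f_2, f_3, h_4, h_5):
  remainder 69187/8232*b - 69187/8232 ≠ 0; add h_6 = 69187/8232*b - 69187/8232 to the basis.

The other S-polynomials (S(f_1,h_4), S(f_2,h_4), S(f_3,h_4), S(f_1,h_5), S(f_2,h_5), S(f_3,h_5), S(h_4,h_5), S(f_1,h_6), S(f_2,h_6), S(f_3,h_6), S(h_4,h_6), S(h_5,h_6)) all reduce to 0 modulo the current basis, so we have a Gröbner basis.
Inter-reduce: drop elements whose leading term is divisible by another's, tail-reduce, and make monic.
Reduced Gröbner basis: {a - 5, b - 1}.

Elimination: the polynomial b - 1 lies in the elimination ideal for b, so b ∈ {1}. For each such b, the remaining basis elements (now univariate) give the rest of the solution.
  b = 1: the earlier basis element becomes a - 5 = 0, giving a = 5 — point (5, 1).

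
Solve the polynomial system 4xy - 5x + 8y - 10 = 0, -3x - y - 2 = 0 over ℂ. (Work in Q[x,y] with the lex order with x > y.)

Compute a lex Gröbner basis by Buchberger's algorithm.
f_1 = 4xy - 5x + 8y - 10, LT = xy.
f_2 = -3x - y - 2, LT = x.

S(f_1,f_2): lcm = xy. S = -5/4x - 1/3y^2 + 4/3y - 5/2.
  leading term x: subtract (5/12)·f_2 from -5/4x - 1/3y^2 + 4/3y - 5/2 → -1/3y^2 + 7/4y - 5/3
  leading term y^2: no divisor's leading term divides it; move -1/3y^2 to the remainder.
  leading term y: no divisor's leading term divides it; move 7/4y to the remainder.
  leading term 1: no divisor's leading term divides it; move -5/3 to the remainder.
  remainder -1/3y^2 + 7/4y - 5/3 ≠ 0; add h_3 = -1/3y^2 + 7/4y - 5/3 to the basis.

The other S-polynomials (S(f_1,h_3), S(f_2,h_3)) all reduce to 0 modulo the current basis, so we have a Gröbner basis.
Inter-reduce: drop elements whose leading term is divisible by another's, tail-reduce, and make monic.
Reduced Gröbner basis: {x + 1/3y + 2/3, y^2 - 21/4y + 5}.

A lex Gröbner basis eliminates variables successively. Here y^2 - 21/4y + 5 depends only on y, with roots {5/4, 4}; lifting each root through the earlier basis elements recovers the full solutions.
  y = 5/4: the earlier basis element becomes x + 13/12 = 0, giving x = -13/12 — point (-13/12, 5/4).
  y = 4: the earlier basis element becomes x + 2 = 0, giving x = -2 — point (-2, 4).
Each listed point satisfies every original equation (direct substitution).

{(-13/12, 5/4), (-2, 4)}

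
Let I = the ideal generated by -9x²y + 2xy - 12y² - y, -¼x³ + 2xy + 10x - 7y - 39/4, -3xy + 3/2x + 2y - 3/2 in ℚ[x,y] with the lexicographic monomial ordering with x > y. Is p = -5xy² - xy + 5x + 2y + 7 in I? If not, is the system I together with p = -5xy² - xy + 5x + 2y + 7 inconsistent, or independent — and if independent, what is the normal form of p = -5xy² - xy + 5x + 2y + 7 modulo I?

Adjoining -5xy² - xy + 5x + 2y + 7 makes the ideal the whole ring: the system is inconsistent.

First compute the reduced Gröbner basis of I by Buchberger's algorithm.
f_1 = -9x²y + 2xy - 12y² - y, LT = x²y.
f_2 = -¼x³ + 2xy + 10x - 7y - 39/4, LT = x³.
f_3 = -3xy + 3/2x + 2y - 3/2, LT = xy.

S(f_1,f_2): lcm = x³y. S = -2/9x²y + 28/3xy² + 361/9xy - 28y² - 39y.
  leading term x²y: subtract (2/81)·f_1 from -2/9x²y + 28/3xy² + 361/9xy - 28y² - 39y → 28/3xy² + 3245/81xy - 748/27y² - 3157/81y
  leading term xy²: subtract (-28/9y)·f_3 from 28/3xy² + 3245/81xy - 748/27y² - 3157/81y → 3623/81xy - 580/27y² - 3535/81y
  leading term xy: subtract (-3623/243)·f_3 from 3623/81xy - 580/27y² - 3535/81y → 3623/162x - 580/27y² - 3359/243y - 3623/162
  leading term x: no divisor's leading term divides it; move 3623/162x to the remainder.
  leading term y²: no divisor's leading term divides it; move -580/27y² to the remainder.
  leading term y: no divisor's leading term divides it; move -3359/243y to the remainder.
  leading term 1: no divisor's leading term divides it; move -3623/162 to the remainder.
  remainder 3623/162x - 580/27y² - 3359/243y - 3623/162 ≠ 0; add h_4 = 3623/162x - 580/27y² - 3359/243y - 3623/162 to the basis.

S(f_1,f_3): lcm = x²y. S = ½x² + 4/9xy - ½x + 4/3y² + 1/9y.
  leading term x²: subtract (81/3623x)·h_4 from ½x² + 4/9xy - ½x + 4/3y² + 1/9y → 1740/3623xy² + 24569/32607xy + 4/3y² + 1/9y
  leading term xy²: subtract (-580/3623y)·f_3 from 1740/3623xy² + 24569/32607xy + 4/3y² + 1/9y → 32399/32607xy + 17972/10869y² - 4207/32607y
  leading term xy: subtract (-32399/97821)·f_3 from 32399/32607xy + 17972/10869y² - 4207/32607y → 32399/65214x + 17972/10869y² + 52177/97821y - 32399/65214
  leading term x: subtract (291591/13126129)·h_4 from 32399/65214x + 17972/10869y² + 52177/97821y - 32399/65214 → 27967992/13126129y² + 11032056/13126129y
  leading term y²: no divisor's leading term divides it; move 27967992/13126129y² to the remainder.
  leading term y: no divisor's leading term divides it; move 11032056/13126129y to the remainder.
  remainder 27967992/13126129y² + 11032056/13126129y ≠ 0; add h_5 = 27967992/13126129y² + 11032056/13126129y to the basis.

S(f_2,f_3): lcm = x³y. S = ½x³ + ⅔x²y - ½x² - 8xy² - 40xy + 28y² + 39y.
  leading term x³: subtract (-2)·f_2 from ½x³ + ⅔x²y - ½x² - 8xy² - 40xy + 28y² + 39y → ⅔x²y - ½x² - 8xy² - 36xy + 20x + 28y² + 25y - 39/2
  leading term x²y: subtract (-2/27)·f_1 from ⅔x²y - ½x² - 8xy² - 36xy + 20x + 28y² + 25y - 39/2 → -½x² - 8xy² - 968/27xy + 20x + 244/9y² + 673/27y - 39/2
  leading term x²: subtract (-81/3623x)·h_4 from -½x² - 8xy² - 968/27xy + 20x + 244/9y² + 673/27y - 39/2 → -30724/3623xy² - 3537295/97821xy + 39/2x + 244/9y² + 673/27y - 39/2
  leading term xy²: subtract (30724/10869y)·f_3 from -30724/3623xy² - 3537295/97821xy + 39/2x + 244/9y² + 673/27y - 39/2 → -3952069/97821xy + 39/2x + 699668/32607y² + 2853053/97821y - 39/2
  leading term xy: subtract (3952069/293463)·f_3 from -3952069/97821xy + 39/2x + 699668/32607y² + 2853053/97821y - 39/2 → -68525/97821x + 699668/32607y² + 655021/293463y + 68525/97821
  leading term x: subtract (-411150/13126129)·h_4 from -68525/97821x + 699668/32607y² + 655021/293463y + 68525/97821 → 818469388/39378387y² + 23614693/13126129y
  leading term y²: subtract (204617347/20975994)·h_5 from 818469388/39378387y² + 23614693/13126129y → -7457595/1165333y
  leading term y: no divisor's leading term divides it; move -7457595/1165333y to the remainder.
  remainder -7457595/1165333y ≠ 0; add h_6 = -7457595/1165333y to the basis.

The other S-polynomials (S(f_1,h_4), S(f_2,h_4), S(f_3,h_4), S(f_1,h_5), S(f_2,h_5), S(f_3,h_5), S(h_4,h_5), S(f_1,h_6), S(f_2,h_6), S(f_3,h_6), S(h_4,h_6), S(h_5,h_6)) all reduce to 0 modulo the current basis, so we have a Gröbner basis.
Inter-reduce: drop elements whose leading term is divisible by another's, tail-reduce, and make monic.
Reduced Gröbner basis: {x - 1, y}.
Label its elements g_1 = x - 1, g_2 = y.

Reduce p = -5xy² - xy + 5x + 2y + 7 modulo G:
  leading term xy²: subtract (-5y²)·g_1 from -5xy² - xy + 5x + 2y + 7 → -xy + 5x - 5y² + 2y + 7
  leading term xy: subtract (-y)·g_1 from -xy + 5x - 5y² + 2y + 7 → 5x - 5y² + y + 7
  leading term x: subtract (5)·g_1 from 5x - 5y² + y + 7 → -5y² + y + 12
  leading term y²: subtract (-5y)·g_2 from -5y² + y + 12 → y + 12
  leading term y: subtract (1)·g_2 from y + 12 → 12
  leading term 1: no divisor's leading term divides it; move 12 to the remainder.
  normal form = 12.
The normal form is nonzero, so p ∉ I. Since p minus its normal form lies in I, I + (p) = I + (r) where r = 12; decide whether this ideal is the whole ring.
Here r = 12 is a nonzero constant, hence a unit: 1 ∈ I + (p), the Gröbner basis of I + (p) is {1}, and the enlarged system has no common solution — adjoining p is inconsistent.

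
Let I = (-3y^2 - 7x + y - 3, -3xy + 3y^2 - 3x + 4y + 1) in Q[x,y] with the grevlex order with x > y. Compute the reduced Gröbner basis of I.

G = {x^2 + 4x - 8/3y + 1/3, xy + 10/3x - 5/3y + 2/3, y^2 + 7/3x - 1/3y + 1}

f_1 = -3y^2 - 7x + y - 3, LT = y^2.
f_2 = -3xy + 3y^2 - 3x + 4y + 1, LT = xy.

S(f_1,f_2): lcm = xy^2. S = y^3 + 7/3x^2 - 4/3xy + 4/3y^2 + x + 1/3y.
  leading term y^3: subtract (-1/3y)·f_1 from y^3 + 7/3x^2 - 4/3xy + 4/3y^2 + x + 1/3y → 7/3x^2 - 11/3xy + 5/3y^2 + x - 2/3y
  leading term x^2: no divisor's leading term divides it; move 7/3x^2 to the remainder.
  leading term xy: subtract (11/9)·f_2 from -11/3xy + 5/3y^2 + x - 2/3y → -2y^2 + 14/3x - 50/9y - 11/9
  leading term y^2: subtract (2/3)·f_1 from -2y^2 + 14/3x - 50/9y - 11/9 → 28/3x - 56/9y + 7/9
  leading term x: no divisor's leading term divides it; move 28/3x to the remainder.
  leading term y: no divisor's leading term divides it; move -56/9y to the remainder.
  leading term 1: no divisor's leading term divides it; move 7/9 to the remainder.
  remainder 7/3x^2 + 28/3x - 56/9y + 7/9 ≠ 0; add g_3 = 7/3x^2 + 28/3x - 56/9y + 7/9 to the basis.

The other S-polynomials (S(f_1,g_3), S(f_2,g_3)) all reduce to 0 modulo the current basis, so we have a Gröbner basis.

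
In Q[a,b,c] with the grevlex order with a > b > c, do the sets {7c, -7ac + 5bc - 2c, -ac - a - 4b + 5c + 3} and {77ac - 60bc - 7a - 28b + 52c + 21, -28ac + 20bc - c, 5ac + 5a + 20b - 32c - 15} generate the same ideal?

Since reduced Gröbner bases are canonical representatives of ideals under a given ordering, it suffices to compute and compare them.
Buchberger on the first generating set:
f_1 = 7c, LT = c.
f_2 = -7ac + 5bc - 2c, LT = ac.
f_3 = -ac - a - 4b + 5c + 3, LT = ac.

S(f_1,f_3): lcm = ac. S = -a - 4b + 5c + 3.
  leading term a: no divisor's leading term divides it; move -a to the remainder.
  leading term b: no divisor's leading term divides it; move -4b to the remainder.
  leading term c: subtract (\tfrac{5}{7})·f_1 from 5c + 3 → 3
  leading term 1: no divisor's leading term divides it; move 3 to the remainder.
  remainder -a - 4b + 3 ≠ 0; add g_4 = -a - 4b + 3 to the basis.

The other S-polynomials (S(f_1,f_2), S(f_2,f_3), S(f_1,g_4), S(f_2,g_4), S(f_3,g_4)) all reduce to 0 modulo the current basis, so we have a Gröbner basis.
Inter-reduce: drop elements whose leading term is divisible by another's, tail-reduce, and make monic.
Reduced Gröbner basis: {a + 4b - 3, c}.

Buchberger on the second generating set:
h_1 = 77ac - 60bc - 7a - 28b + 52c + 21, LT = ac.
h_2 = -28ac + 20bc - c, LT = ac.
h_3 = 5ac + 5a + 20b - 32c - 15, LT = ac.

S(h_1,h_2): lcm = ac. S = -\tfrac{5}{77}bc - \tfrac{1}{11}a - \tfrac{4}{11}b + \tfrac{197}{308}c + \tfrac{3}{11}.
  leading term bc: no divisor's leading term divides it; move -\tfrac{5}{77}bc to the remainder.
  leading term a: no divisor's leading term divides it; move -\tfrac{1}{11}a to the remainder.
  leading term b: no divisor's leading term divides it; move -\tfrac{4}{11}b to the remainder.
  leading term c: no divisor's leading term divides it; move \tfrac{197}{308}c to the remainder.
  leading term 1: no divisor's leading term divides it; move \tfrac{3}{11} to the remainder.
  remainder -\tfrac{5}{77}bc - \tfrac{1}{11}a - \tfrac{4}{11}b + \tfrac{197}{308}c + \tfrac{3}{11} ≠ 0; add k_4 = -\tfrac{5}{77}bc - \tfrac{1}{11}a - \tfrac{4}{11}b + \tfrac{197}{308}c + \tfrac{3}{11} to the basis.

S(h_1,h_3): lcm = ac. S = -\tfrac{60}{77}bc - \tfrac{12}{11}a - \tfrac{48}{11}b + \tfrac{2724}{385}c + \tfrac{36}{11}.
  leading term bc: subtract (12)·k_4 from -\tfrac{60}{77}bc - \tfrac{12}{11}a - \tfrac{48}{11}b + \tfrac{2724}{385}c + \tfrac{36}{11} → -\tfrac{3}{5}c
  leading term c: no divisor's leading term divides it; move -\tfrac{3}{5}c to the remainder.
  remainder -\tfrac{3}{5}c ≠ 0; add k_5 = -\tfrac{3}{5}c to the basis.

S(h_1,k_4): lcm = abc. S = -\tfrac{60}{77}b^{2}c - \tfrac{7}{5}a^{2} - \tfrac{313}{55}ab - \tfrac{4}{11}b^{2} + \tfrac{197}{20}ac + \tfrac{52}{77}bc + \tfrac{21}{5}a + \tfrac{3}{11}b.
  leading term b^{2}c: subtract (12b)·k_4 from -\tfrac{60}{77}b^{2}c - \tfrac{7}{5}a^{2} - \tfrac{313}{55}ab - \tfrac{4}{11}b^{2} + \tfrac{197}{20}ac + \tfrac{52}{77}bc + \tfrac{21}{5}a + \tfrac{3}{11}b → -\tfrac{7}{5}a^{2} - \tfrac{23}{5}ab + 4b^{2} + \tfrac{197}{20}ac - 7bc + \tfrac{21}{5}a - 3b
  leading term a^{2}: no divisor's leading term divides it; move -\tfrac{7}{5}a^{2} to the remainder.
  leading term ab: no divisor's leading term divides it; move -\tfrac{23}{5}ab to the remainder.
  leading term b^{2}: no divisor's leading term divides it; move 4b^{2} to the remainder.
  leading term ac: subtract (\tfrac{197}{1540})·h_1 from \tfrac{197}{20}ac - 7bc + \tfrac{21}{5}a - 3b → \tfrac{52}{77}bc + \tfrac{1121}{220}a + \tfrac{32}{55}b - \tfrac{2561}{385}c - \tfrac{591}{220}
  leading term bc: subtract (-\tfrac{52}{5})·k_4 from \tfrac{52}{77}bc + \tfrac{1121}{220}a + \tfrac{32}{55}b - \tfrac{2561}{385}c - \tfrac{591}{220} → \tfrac{83}{20}a - \tfrac{16}{5}b + \tfrac{3}{20}
  leading term a: no divisor's leading term divides it; move \tfrac{83}{20}a to the remainder.
  leading term b: no divisor's leading term divides it; move -\tfrac{16}{5}b to the remainder.
  leading term 1: no divisor's leading term divides it; move \tfrac{3}{20} to the remainder.
  remainder -\tfrac{7}{5}a^{2} - \tfrac{23}{5}ab + 4b^{2} + \tfrac{83}{20}a - \tfrac{16}{5}b + \tfrac{3}{20} ≠ 0; add k_6 = -\tfrac{7}{5}a^{2} - \tfrac{23}{5}ab + 4b^{2} + \tfrac{83}{20}a - \tfrac{16}{5}b + \tfrac{3}{20} to the basis.

S(h_3,k_4): lcm = abc. S = -\tfrac{7}{5}a^{2} - \tfrac{23}{5}ab + 4b^{2} + \tfrac{197}{20}ac - \tfrac{32}{5}bc + \tfrac{21}{5}a - 3b.
  leading term a^{2}: subtract (1)·k_6 from -\tfrac{7}{5}a^{2} - \tfrac{23}{5}ab + 4b^{2} + \tfrac{197}{20}ac - \tfrac{32}{5}bc + \tfrac{21}{5}a - 3b → \tfrac{197}{20}ac - \tfrac{32}{5}bc + \tfrac{1}{20}a + \tfrac{1}{5}b - \tfrac{3}{20}
  leading term ac: subtract (\tfrac{197}{1540})·h_1 from \tfrac{197}{20}ac - \tfrac{32}{5}bc + \tfrac{1}{20}a + \tfrac{1}{5}b - \tfrac{3}{20} → \tfrac{491}{385}bc + \tfrac{52}{55}a + \tfrac{208}{55}b - \tfrac{2561}{385}c - \tfrac{156}{55}
  leading term bc: subtract (-\tfrac{491}{25})·k_4 from \tfrac{491}{385}bc + \tfrac{52}{55}a + \tfrac{208}{55}b - \tfrac{2561}{385}c - \tfrac{156}{55} → -\tfrac{21}{25}a - \tfrac{84}{25}b + \tfrac{591}{100}c + \tfrac{63}{25}
  leading term a: no divisor's leading term divides it; move -\tfrac{21}{25}a to the remainder.
  leading term b: no divisor's leading term divides it; move -\tfrac{84}{25}b to the remainder.
  leading term c: subtract (-\tfrac{197}{20})·k_5 from \tfrac{591}{100}c + \tfrac{63}{25} → \tfrac{63}{25}
  leading term 1: no divisor's leading term divides it; move \tfrac{63}{25} to the remainder.
  remainder -\tfrac{21}{25}a - \tfrac{84}{25}b + \tfrac{63}{25} ≠ 0; add k_7 = -\tfrac{21}{25}a - \tfrac{84}{25}b + \tfrac{63}{25} to the basis.

The other S-polynomials (S(h_2,h_3), S(h_2,k_4), S(h_1,k_5), S(h_2,k_5), S(h_3,k_5), S(k_4,k_5), S(h_1,k_6), S(h_2,k_6), S(h_3,k_6), S(k_4,k_6), S(k_5,k_6), S(h_1,k_7), S(h_2,k_7), S(h_3,k_7), S(k_4,k_7), S(k_5,k_7), S(k_6,k_7)) all reduce to 0 modulo the current basis, so we have a Gröbner basis.
Inter-reduce: drop elements whose leading term is divisible by another's, tail-reduce, and make monic.
Reduced Gröbner basis: {a + 4b - 3, c}.

The two bases agree; hence the ideals are identical.
The same test decides containment: I ⊆ J iff every generator of I reduces to 0 modulo a Gröbner basis of J.

Yes, the ideals are equal.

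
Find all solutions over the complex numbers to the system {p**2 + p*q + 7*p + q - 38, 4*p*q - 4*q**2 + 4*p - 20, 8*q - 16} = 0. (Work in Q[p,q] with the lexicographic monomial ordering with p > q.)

Compute a lex Gröbner basis by Buchberger's algorithm.
f_1 = p**2 + p*q + 7*p + q - 38, LT = p**2.
f_2 = 4*p*q + 4*p - 4*q**2 - 20, LT = p*q.
f_3 = 8*q - 16, LT = q.

S(f_1,f_2): lcm = p**2*q. S = -p**2 + 2*p*q**2 + 7*p*q + 5*p + q**2 - 38*q.
  leading term p**2: subtract (-1)·f_1 from -p**2 + 2*p*q**2 + 7*p*q + 5*p + q**2 - 38*q → 2*p*q**2 + 8*p*q + 12*p + q**2 - 37*q - 38
  leading term p*q**2: subtract (1/2*q)·f_2 from 2*p*q**2 + 8*p*q + 12*p + q**2 - 37*q - 38 → 6*p*q + 12*p + 2*q**3 + q**2 - 27*q - 38
  leading term p*q: subtract (3/2)·f_2 from 6*p*q + 12*p + 2*q**3 + q**2 - 27*q - 38 → 6*p + 2*q**3 + 7*q**2 - 27*q - 8
  leading term p: no divisor's leading term divides it; move 6*p to the remainder.
  leading term q**3: subtract (1/4*q**2)·f_3 from 2*q**3 + 7*q**2 - 27*q - 8 → 11*q**2 - 27*q - 8
  leading term q**2: subtract (11/8*q)·f_3 from 11*q**2 - 27*q - 8 → -5*q - 8
  leading term q: subtract (-5/8)·f_3 from -5*q - 8 → -18
  leading term 1: no divisor's leading term divides it; move -18 to the remainder.
  remainder 6*p - 18 ≠ 0; add h_4 = 6*p - 18 to the basis.

The other S-polynomials (S(f_1,f_3), S(f_2,f_3), S(f_1,h_4), S(f_2,h_4), S(f_3,h_4)) all reduce to 0 modulo the current basis, so we have a Gröbner basis.
Inter-reduce: drop elements whose leading term is divisible by another's, tail-reduce, and make monic.
Reduced Gröbner basis: {p - 3, q - 2}.

Since the basis is lex-ordered, q - 2 is univariate in q. Its roots are {2}. Back-substituting each root into the other basis elements fixes the other coordinates.
  q = 2: the earlier basis element becomes p - 3 = 0, giving p = 3 — point (3, 2).

{(3, 2)}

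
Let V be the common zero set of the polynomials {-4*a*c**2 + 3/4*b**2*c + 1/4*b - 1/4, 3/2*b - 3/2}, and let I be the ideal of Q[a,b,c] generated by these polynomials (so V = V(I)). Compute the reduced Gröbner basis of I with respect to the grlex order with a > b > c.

G = {a*c**2 - 3/16*c, b - 1}

f_1 = -4*a*c**2 + 3/4*b**2*c + 1/4*b - 1/4, LT = a*c**2.
f_2 = 3/2*b - 3/2, LT = b.

The S-polynomials (S(f_1,f_2)) all reduce to 0 modulo the current basis, so we have a Gröbner basis.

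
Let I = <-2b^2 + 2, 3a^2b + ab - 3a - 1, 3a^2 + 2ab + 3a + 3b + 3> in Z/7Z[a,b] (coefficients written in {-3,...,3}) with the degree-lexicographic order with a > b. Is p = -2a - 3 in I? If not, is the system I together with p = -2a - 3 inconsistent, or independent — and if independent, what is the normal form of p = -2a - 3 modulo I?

First compute the reduced Gröbner basis of I by Buchberger's algorithm.
f_1 = -2b^2 + 2, LT = b^2.
f_2 = 3a^2b + ab - 3a - 1, LT = a^2b.
f_3 = 3a^2 + 2ab + 3a + 3b + 3, LT = a^2.

S(f_1,f_2): lcm = a^2b^2. S = 2ab^2 - a^2 + ab - 2b.
  reduce S modulo (f_1, f_2, f_3):
  remainder -3ab + 3a - b + 1 ≠ 0; add h_4 = -3ab + 3a - b + 1 to the basis.

The other S-polynomials (S(f_1,f_3), S(f_2,f_3), S(f_1,h_4), S(f_2,h_4), S(f_3,h_4)) all reduce to 0 modulo the current basis, so we have a Gröbner basis.
Inter-reduce: drop elements whose leading term is divisible by another's, tail-reduce, and make monic.
Reduced Gröbner basis: {a^2 - 3a + 2, ab - a - 2b + 2, b^2 - 1}.
Label its elements g_1 = a^2 - 3a + 2, g_2 = ab - a - 2b + 2, g_3 = b^2 - 1.

Reduce p = -2a - 3 modulo G:
  leading term a: no divisor's leading term divides it; move -2a to the remainder.
  leading term 1: no divisor's leading term divides it; move -3 to the remainder.
  normal form = -2a - 3.
The normal form is nonzero, so p ∉ I. Since p minus its normal form lies in I, I + (p) = I + (r) where r = -2a - 3; decide whether this ideal is the whole ring.
Run Buchberger on G together with r (pairs among the g_i already reduce to 0 since G is a Gröbner basis):
g_1 = a^2 - 3a + 2, LT = a^2.
g_2 = ab - a - 2b + 2, LT = ab.
g_3 = b^2 - 1, LT = b^2.
r = -2a - 3, LT = a.

The S-polynomials (S(g_1,g_2), S(g_1,g_3), S(g_1,r), S(g_2,g_3), S(g_2,r), S(g_3,r)) all reduce to 0 modulo the current basis, so we have a Gröbner basis.
Inter-reduce: drop elements whose leading term is divisible by another's, tail-reduce, and make monic.
Reduced Gröbner basis: {b^2 - 1, a - 2}.
The reduced Gröbner basis of I + (p) is {b^2 - 1, a - 2} ≠ {1}, a proper ideal, so the enlarged system stays consistent: p is independent of I, with normal form -2a - 3.

-2a - 3 is independent of I; its normal form modulo I is -2a - 3.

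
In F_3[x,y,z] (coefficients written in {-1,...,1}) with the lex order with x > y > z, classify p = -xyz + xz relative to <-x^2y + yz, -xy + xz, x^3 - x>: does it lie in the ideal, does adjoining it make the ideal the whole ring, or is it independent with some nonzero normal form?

-xyz + xz lies in I (it reduces to 0).

First compute the reduced Gröbner basis of I by Buchberger's algorithm.
f_1 = -x^2y + yz, LT = x^2y.
f_2 = -xy + xz, LT = xy.
f_3 = x^3 - x, LT = x^3.

S(f_1,f_2): lcm = x^2y. S = x^2z - yz.
  leading term x^2z: no divisor's leading term divides it; move x^2z to the remainder.
  leading term yz: no divisor's leading term divides it; move -yz to the remainder.
  remainder x^2z - yz ≠ 0; add h_4 = x^2z - yz to the basis.

S(f_1,f_3): lcm = x^3y. S = -xyz + xy.
  leading term xyz: subtract (z)·f_2 from -xyz + xy → xy - xz^2
  leading term xy: subtract (-1)·f_2 from xy - xz^2 → -xz^2 + xz
  leading term xz^2: no divisor's leading term divides it; move -xz^2 to the remainder.
  leading term xz: no divisor's leading term divides it; move xz to the remainder.
  remainder -xz^2 + xz ≠ 0; add h_5 = -xz^2 + xz to the basis.

S(f_2,f_3): lcm = x^3y. S = -x^3z + xy.
  leading term x^3z: subtract (-z)·f_3 from -x^3z + xy → xy - xz
  leading term xy: subtract (-1)·f_2 from xy - xz → 0
  remainder 0.

S(f_1,h_4): lcm = x^2yz. S = y^2z - yz^2.
  leading term y^2z: no divisor's leading term divides it; move y^2z to the remainder.
  leading term yz^2: no divisor's leading term divides it; move -yz^2 to the remainder.
  remainder y^2z - yz^2 ≠ 0; add h_6 = y^2z - yz^2 to the basis.

S(f_2,h_4): lcm = x^2yz. S = -x^2z^2 + y^2z.
  leading term x^2z^2: subtract (-z)·h_4 from -x^2z^2 + y^2z → y^2z - yz^2
  leading term y^2z: subtract (1)·h_6 from y^2z - yz^2 → 0
  remainder 0.

S(f_3,h_4): lcm = x^3z. S = xyz - xz.
  leading term xyz: subtract (-z)·f_2 from xyz - xz → xz^2 - xz
  leading term xz^2: subtract (-1)·h_5 from xz^2 - xz → 0
  remainder 0.

S(f_1,h_5): lcm = x^2yz^2. S = x^2yz - yz^3.
  leading term x^2yz: subtract (-z)·f_1 from x^2yz - yz^3 → -yz^3 + yz^2
  leading term yz^3: no divisor's leading term divides it; move -yz^3 to the remainder.
  leading term yz^2: no divisor's leading term divides it; move yz^2 to the remainder.
  remainder -yz^3 + yz^2 ≠ 0; add h_7 = -yz^3 + yz^2 to the basis.

S(f_2,h_5): lcm = xyz^2. S = xyz - xz^3.
  leading term xyz: subtract (-z)·f_2 from xyz - xz^3 → -xz^3 + xz^2
  leading term xz^3: subtract (z)·h_5 from -xz^3 + xz^2 → 0
  remainder 0.

S(f_3,h_5): lcm = x^3z^2. S = x^3z - xz^2.
  leading term x^3z: subtract (z)·f_3 from x^3z - xz^2 → -xz^2 + xz
  leading term xz^2: subtract (1)·h_5 from -xz^2 + xz → 0
  remainder 0.

S(h_4,h_5): lcm = x^2z^2. S = x^2z - yz^2.
  leading term x^2z: subtract (1)·h_4 from x^2z - yz^2 → -yz^2 + yz
  leading term yz^2: no divisor's leading term divides it; move -yz^2 to the remainder.
  leading term yz: no divisor's leading term divides it; move yz to the remainder.
  remainder -yz^2 + yz ≠ 0; add h_8 = -yz^2 + yz to the basis.

S(f_1,h_6): lcm = x^2y^2z. S = x^2yz^2 - y^2z^2.
  leading term x^2yz^2: subtract (-z^2)·f_1 from x^2yz^2 - y^2z^2 → -y^2z^2 + yz^3
  leading term y^2z^2: subtract (-z)·h_6 from -y^2z^2 + yz^3 → 0
  remainder 0.

S(f_2,h_6): lcm = xy^2z. S = 0.
  remainder 0.

S(f_3,h_6): leading monomials are coprime, so the S-polynomial reduces to 0 (Buchberger's first criterion).
S(h_4,h_6): lcm = x^2y^2z. S = x^2yz^2 - y^3z.
  leading term x^2yz^2: subtract (-z^2)·f_1 from x^2yz^2 - y^3z → -y^3z + yz^3
  leading term y^3z: subtract (-y)·h_6 from -y^3z + yz^3 → -y^2z^2 + yz^3
  leading term y^2z^2: subtract (-z)·h_6 from -y^2z^2 + yz^3 → 0
  remainder 0.

S(h_5,h_6): lcm = xy^2z^2. S = -xy^2z + xyz^3.
  leading term xy^2z: subtract (yz)·f_2 from -xy^2z + xyz^3 → xyz^3 - xyz^2
  leading term xyz^3: subtract (-z^3)·f_2 from xyz^3 - xyz^2 → -xyz^2 + xz^4
  leading term xyz^2: subtract (z^2)·f_2 from -xyz^2 + xz^4 → xz^4 - xz^3
  leading term xz^4: subtract (-z^2)·h_5 from xz^4 - xz^3 → 0
  remainder 0.

S(f_1,h_7): lcm = x^2yz^3. S = x^2yz^2 - yz^4.
  leading term x^2yz^2: subtract (-z^2)·f_1 from x^2yz^2 - yz^4 → -yz^4 + yz^3
  leading term yz^4: subtract (z)·h_7 from -yz^4 + yz^3 → 0
  remainder 0.

S(f_2,h_7): lcm = xyz^3. S = xyz^2 - xz^4.
  leading term xyz^2: subtract (-z^2)·f_2 from xyz^2 - xz^4 → -xz^4 + xz^3
  leading term xz^4: subtract (z^2)·h_5 from -xz^4 + xz^3 → 0
  remainder 0.

S(f_3,h_7): leading monomials are coprime, so the S-polynomial reduces to 0 (Buchberger's first criterion).
S(h_4,h_7): lcm = x^2yz^3. S = x^2yz^2 - y^2z^3.
  leading term x^2yz^2: subtract (-z^2)·f_1 from x^2yz^2 - y^2z^3 → -y^2z^3 + yz^3
  leading term y^2z^3: subtract (-z^2)·h_6 from -y^2z^3 + yz^3 → -yz^4 + yz^3
  leading term yz^4: subtract (z)·h_7 from -yz^4 + yz^3 → 0
  remainder 0.

S(h_5,h_7): lcm = xyz^3. S = 0.
  remainder 0.

S(h_6,h_7): lcm = y^2z^3. S = y^2z^2 - yz^4.
  leading term y^2z^2: subtract (z)·h_6 from y^2z^2 - yz^4 → -yz^4 + yz^3
  leading term yz^4: subtract (z)·h_7 from -yz^4 + yz^3 → 0
  remainder 0.

S(f_1,h_8): lcm = x^2yz^2. S = x^2yz - yz^3.
  leading term x^2yz: subtract (-z)·f_1 from x^2yz - yz^3 → -yz^3 + yz^2
  leading term yz^3: subtract (1)·h_7 from -yz^3 + yz^2 → 0
  remainder 0.

S(f_2,h_8): lcm = xyz^2. S = xyz - xz^3.
  leading term xyz: subtract (-z)·f_2 from xyz - xz^3 → -xz^3 + xz^2
  leading term xz^3: subtract (z)·h_5 from -xz^3 + xz^2 → 0
  remainder 0.

S(f_3,h_8): leading monomials are coprime, so the S-polynomial reduces to 0 (Buchberger's first criterion).
S(h_4,h_8): lcm = x^2yz^2. S = x^2yz - y^2z^2.
  leading term x^2yz: subtract (-z)·f_1 from x^2yz - y^2z^2 → -y^2z^2 + yz^2
  leading term y^2z^2: subtract (-z)·h_6 from -y^2z^2 + yz^2 → -yz^3 + yz^2
  leading term yz^3: subtract (1)·h_7 from -yz^3 + yz^2 → 0
  remainder 0.

S(h_5,h_8): lcm = xyz^2. S = 0.
  remainder 0.

S(h_6,h_8): lcm = y^2z^2. S = y^2z - yz^3.
  leading term y^2z: subtract (1)·h_6 from y^2z - yz^3 → -yz^3 + yz^2
  leading term yz^3: subtract (1)·h_7 from -yz^3 + yz^2 → 0
  remainder 0.

S(h_7,h_8): lcm = yz^3. S = 0.
  remainder 0.

Every S-polynomial of the final basis reduces to 0, so we have a Gröbner basis.
Inter-reduce: drop elements whose leading term is divisible by another's, tail-reduce, and make monic.
Reduced Gröbner basis: {x^3 - x, x^2z - yz, xy - xz, xz^2 - xz, y^2z - yz, yz^2 - yz}.
Label its elements g_1 = x^3 - x, g_2 = x^2z - yz, g_3 = xy - xz, g_4 = xz^2 - xz, g_5 = y^2z - yz, g_6 = yz^2 - yz.

Reduce p = -xyz + xz modulo G:
  leading term xyz: subtract (-z)·g_3 from -xyz + xz → -xz^2 + xz
  leading term xz^2: subtract (-1)·g_4 from -xz^2 + xz → 0
  normal form = 0.
Since the normal form is 0, p ∈ I.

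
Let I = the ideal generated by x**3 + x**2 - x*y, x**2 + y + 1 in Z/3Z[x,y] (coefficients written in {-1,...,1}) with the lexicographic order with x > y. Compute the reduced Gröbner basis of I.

G = {x - y**2 - y, y**3 + y - 1}

f_1 = x**3 + x**2 - x*y, LT = x**3.
f_2 = x**2 + y + 1, LT = x**2.

S(f_1,f_2): lcm = x**3. S = x**2 + x*y - x.
  leading term x**2: subtract (1)·f_2 from x**2 + x*y - x → x*y - x - y - 1
  leading term x*y: no divisor's leading term divides it; move x*y to the remainder.
  leading term x: no divisor's leading term divides it; move -x to the remainder.
  leading term y: no divisor's leading term divides it; move -y to the remainder.
  leading term 1: no divisor's leading term divides it; move -1 to the remainder.
  remainder x*y - x - y - 1 ≠ 0; add g_3 = x*y - x - y - 1 to the basis.

S(f_2,g_3): lcm = x**2*y. S = x**2 + x*y + x + y**2 + y.
  leading term x**2: subtract (1)·f_2 from x**2 + x*y + x + y**2 + y → x*y + x + y**2 - 1
  leading term x*y: subtract (1)·g_3 from x*y + x + y**2 - 1 → -x + y**2 + y
  leading term x: no divisor's leading term divides it; move -x to the remainder.
  leading term y**2: no divisor's leading term divides it; move y**2 to the remainder.
  leading term y: no divisor's leading term divides it; move y to the remainder.
  remainder -x + y**2 + y ≠ 0; add g_4 = -x + y**2 + y to the basis.

S(f_1,g_4): lcm = x**3. S = x**2*y**2 + x**2*y + x**2 - x*y.
  leading term x**2*y**2: subtract (y**2)·f_2 from x**2*y**2 + x**2*y + x**2 - x*y → x**2*y + x**2 - x*y - y**3 - y**2
  leading term x**2*y: subtract (y)·f_2 from x**2*y + x**2 - x*y - y**3 - y**2 → x**2 - x*y - y**3 + y**2 - y
  leading term x**2: subtract (1)·f_2 from x**2 - x*y - y**3 + y**2 - y → -x*y - y**3 + y**2 + y - 1
  leading term x*y: subtract (-1)·g_3 from -x*y - y**3 + y**2 + y - 1 → -x - y**3 + y**2 + 1
  leading term x: subtract (1)·g_4 from -x - y**3 + y**2 + 1 → -y**3 - y + 1
  leading term y**3: no divisor's leading term divides it; move -y**3 to the remainder.
  leading term y: no divisor's leading term divides it; move -y to the remainder.
  leading term 1: no divisor's leading term divides it; move 1 to the remainder.
  remainder -y**3 - y + 1 ≠ 0; add g_5 = -y**3 - y + 1 to the basis.

The other S-polynomials (S(f_1,g_3), S(f_2,g_4), S(g_3,g_4), S(f_1,g_5), S(f_2,g_5), S(g_3,g_5), S(g_4,g_5)) all reduce to 0 modulo the current basis, so we have a Gröbner basis.
Inter-reduce: drop elements whose leading term is divisible by another's, tail-reduce, and make monic.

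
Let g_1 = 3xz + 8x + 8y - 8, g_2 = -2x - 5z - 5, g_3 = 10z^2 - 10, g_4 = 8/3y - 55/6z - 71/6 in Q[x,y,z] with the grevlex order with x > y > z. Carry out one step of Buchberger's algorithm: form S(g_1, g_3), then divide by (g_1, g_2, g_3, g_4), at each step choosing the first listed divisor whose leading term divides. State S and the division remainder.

lcm(LM(g_1), LM(g_3)) = xz^2.
S = (lcm/LT(g_1))·g_1 − (lcm/LT(g_3))·g_3 = 8/3xz + 8/3yz + x - 8/3z.
Reduce S modulo (g_1, g_2, g_3, g_4) in that order:
  leading term xz: subtract (8/9)·g_1 from 8/3xz + 8/3yz + x - 8/3z → 8/3yz - 55/9x - 64/9y - 8/3z + 64/9
  leading term yz: subtract (z)·g_4 from 8/3yz - 55/9x - 64/9y - 8/3z + 64/9 → 55/6z^2 - 55/9x - 64/9y + 55/6z + 64/9
  leading term z^2: subtract (11/12)·g_3 from 55/6z^2 - 55/9x - 64/9y + 55/6z + 64/9 → -55/9x - 64/9y + 55/6z + 293/18
  leading term x: subtract (55/18)·g_2 from -55/9x - 64/9y + 55/6z + 293/18 → -64/9y + 220/9z + 284/9
  leading term y: subtract (-8/3)·g_4 from -64/9y + 220/9z + 284/9 → 0
The remainder is 0, so this S-polynomial contributes no new basis element.

S(g_1, g_3) = 8/3xz + 8/3yz + x - 8/3z; remainder on division = 0.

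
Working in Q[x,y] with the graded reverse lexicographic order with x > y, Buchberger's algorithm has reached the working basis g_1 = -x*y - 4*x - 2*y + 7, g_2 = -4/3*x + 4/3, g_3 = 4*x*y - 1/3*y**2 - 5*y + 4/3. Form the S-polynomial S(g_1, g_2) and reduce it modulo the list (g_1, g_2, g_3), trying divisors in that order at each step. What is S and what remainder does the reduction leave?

S(g_1, g_2) = 4*x + 3*y - 7; remainder on division = 3*y - 3.

lcm(LM(g_1), LM(g_2)) = x*y.
S = (lcm/LT(g_1))·g_1 − (lcm/LT(g_2))·g_2 = 4*x + 3*y - 7.
Reduce S modulo (g_1, g_2, g_3) in that order:
  leading term x: subtract (-3)·g_2 from 4*x + 3*y - 7 → 3*y - 3
  leading term y: no divisor's leading term divides it; move 3*y to the remainder.
  leading term 1: no divisor's leading term divides it; move -3 to the remainder.
The remainder 3*y - 3 is nonzero, so it would be added as the next basis element.
An S-polynomial is built so that the two leading terms cancel; whether anything survives reduction is exactly the Gröbner-basis criterion.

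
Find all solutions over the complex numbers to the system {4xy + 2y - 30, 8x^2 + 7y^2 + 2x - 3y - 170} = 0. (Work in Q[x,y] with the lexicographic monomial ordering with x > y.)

Compute a lex Gröbner basis by Buchberger's algorithm.
f_1 = 4xy + 2y - 30, LT = xy.
f_2 = 8x^2 + 2x + 7y^2 - 3y - 170, LT = x^2.

S(f_1,f_2): lcm = x^2y. S = 1/4xy - 15/2x - 7/8y^3 + 3/8y^2 + 85/4y.
  reduce S modulo (f_1, f_2):
  remainder -15/2x - 7/8y^3 + 3/8y^2 + 169/8y + 15/8 ≠ 0; add h_3 = -15/2x - 7/8y^3 + 3/8y^2 + 169/8y + 15/8 to the basis.

S(f_1,h_3): lcm = xy. S = -7/60y^4 + 1/20y^3 + 169/60y^2 + 3/4y - 15/2.
  reduce S modulo (f_1, f_2, h_3):
  remainder -7/60y^4 + 1/20y^3 + 169/60y^2 + 3/4y - 15/2 ≠ 0; add h_4 = -7/60y^4 + 1/20y^3 + 169/60y^2 + 3/4y - 15/2 to the basis.

The other S-polynomials (S(f_2,h_3), S(f_1,h_4), S(f_2,h_4), S(h_3,h_4)) all reduce to 0 modulo the current basis, so we have a Gröbner basis.
Inter-reduce: drop elements whose leading term is divisible by another's, tail-reduce, and make monic.
Reduced Gröbner basis: {x + 7/60y^3 - 1/20y^2 - 169/60y - 1/4, y^4 - 3/7y^3 - 169/7y^2 - 45/7y + 450/7}.

The lex basis is triangular: the last element involves only y. Solving y^4 - 3/7y^3 - 169/7y^2 - 45/7y + 450/7 = 0 gives y ∈ {-2, 5, -9/7 + 6*sqrt(11)/7, -6*sqrt(11)/7 - 9/7}; substituting each value into the earlier elements determines the remaining variables.
  y = -2: the earlier basis element becomes x + 17/4 = 0, giving x = -17/4 — point (-17/4, -2).
  y = 5: the earlier basis element becomes x - 1 = 0, giving x = 1 — point (1, 5).
  y = -9/7 + 6*sqrt(11)/7: the earlier basis element becomes x - sqrt(11) - 1 = 0, giving x = 1 + sqrt(11) — point (1 + sqrt(11), -9/7 + 6*sqrt(11)/7).
  y = -6*sqrt(11)/7 - 9/7: the earlier basis element becomes x - 1 + sqrt(11) = 0, giving x = 1 - sqrt(11) — point (1 - sqrt(11), -6*sqrt(11)/7 - 9/7).

{(-17/4, -2), (1, 5), (1 + sqrt(11), -9/7 + 6*sqrt(11)/7), (1 - sqrt(11), -6*sqrt(11)/7 - 9/7)}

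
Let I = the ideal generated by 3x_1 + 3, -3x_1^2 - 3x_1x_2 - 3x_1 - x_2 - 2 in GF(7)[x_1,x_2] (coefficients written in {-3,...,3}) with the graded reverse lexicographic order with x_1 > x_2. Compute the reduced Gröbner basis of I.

f_1 = 3x_1 + 3, LT = x_1.
f_2 = -3x_1^2 - 3x_1x_2 - 3x_1 - x_2 - 2, LT = x_1^2.

S(f_1,f_2): lcm = x_1^2. S = -x_1x_2 + 2x_2 - 3.
  leading term x_1x_2: subtract (2x_2)·f_1 from -x_1x_2 + 2x_2 - 3 → 3x_2 - 3
  leading term x_2: no divisor's leading term divides it; move 3x_2 to the remainder.
  leading term 1: no divisor's leading term divides it; move -3 to the remainder.
  remainder 3x_2 - 3 ≠ 0; add g_3 = 3x_2 - 3 to the basis.

S(f_1,g_3): leading monomials are coprime, so the S-polynomial reduces to 0 (Buchberger's first criterion).
S(f_2,g_3): leading monomials are coprime, so the S-polynomial reduces to 0 (Buchberger's first criterion).
Every S-polynomial of the final basis reduces to 0, so we have a Gröbner basis.
Inter-reduce: drop elements whose leading term is divisible by another's, tail-reduce, and make monic.

G = {x_1 + 1, x_2 - 1}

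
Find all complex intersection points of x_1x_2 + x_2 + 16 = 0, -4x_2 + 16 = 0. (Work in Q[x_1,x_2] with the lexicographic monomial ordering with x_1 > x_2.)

Compute a lex Gröbner basis by Buchberger's algorithm.
f_1 = x_1x_2 + x_2 + 16, LT = x_1x_2.
f_2 = -4x_2 + 16, LT = x_2.

S(f_1,f_2): lcm = x_1x_2. S = 4x_1 + x_2 + 16.
  leading term x_1: no divisor's leading term divides it; move 4x_1 to the remainder.
  leading term x_2: subtract (-1/4)·f_2 from x_2 + 16 → 20
  leading term 1: no divisor's leading term divides it; move 20 to the remainder.
  remainder 4x_1 + 20 ≠ 0; add h_3 = 4x_1 + 20 to the basis.

S(f_1,h_3): lcm = x_1x_2. S = -4x_2 + 16.
  leading term x_2: subtract (1)·f_2 from -4x_2 + 16 → 0
  remainder 0.

S(f_2,h_3): leading monomials are coprime, so the S-polynomial reduces to 0 (Buchberger's first criterion).
Every S-polynomial of the final basis reduces to 0, so we have a Gröbner basis.
Inter-reduce: drop elements whose leading term is divisible by another's, tail-reduce, and make monic.
Reduced Gröbner basis: {x_1 + 5, x_2 - 4}.

Since the basis is lex-ordered, x_2 - 4 is univariate in x_2. Its roots are {4}. Back-substituting each root into the other basis elements fixes the other coordinates.
  x_2 = 4: the earlier basis element becomes x_1 + 5 = 0, giving x_1 = -5 — point (-5, 4).
Each listed point satisfies every original equation (direct substitution).
Zero-dimensionality of the ideal guarantees finitely many solutions over ℂ.

{(-5, 4)}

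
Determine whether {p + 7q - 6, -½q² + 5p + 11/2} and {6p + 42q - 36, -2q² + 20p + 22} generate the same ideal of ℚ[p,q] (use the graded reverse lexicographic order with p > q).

Since reduced Gröbner bases are canonical representatives of ideals under a given ordering, it suffices to compute and compare them.
Buchberger on the first generating set:
f_1 = p + 7q - 6, LT = p.
f_2 = -½q² + 5p + 11/2, LT = q².

The S-polynomials (S(f_1,f_2)) all reduce to 0 modulo the current basis, so we have a Gröbner basis.
Inter-reduce: drop elements whose leading term is divisible by another's, tail-reduce, and make monic.
Reduced Gröbner basis: {q² + 70q - 71, p + 7q - 6}.

Buchberger on the second generating set:
h_1 = 6p + 42q - 36, LT = p.
h_2 = -2q² + 20p + 22, LT = q².

The S-polynomials (S(h_1,h_2)) all reduce to 0 modulo the current basis, so we have a Gröbner basis.
Inter-reduce: drop elements whose leading term is divisible by another's, tail-reduce, and make monic.
Reduced Gröbner basis: {q² + 70q - 71, p + 7q - 6}.

The two bases agree; hence the ideals are identical.

Yes, the ideals are equal.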